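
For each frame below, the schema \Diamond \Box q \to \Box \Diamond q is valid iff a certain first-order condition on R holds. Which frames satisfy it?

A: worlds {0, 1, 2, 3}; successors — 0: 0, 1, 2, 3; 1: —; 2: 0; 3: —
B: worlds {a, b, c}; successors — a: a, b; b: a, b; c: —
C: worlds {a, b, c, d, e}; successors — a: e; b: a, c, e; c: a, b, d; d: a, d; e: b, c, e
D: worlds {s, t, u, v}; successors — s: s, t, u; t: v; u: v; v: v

The schema corresponds to convergence: \forall x \forall y \forall z (Rxy \wedge Rxz \to \exists w (Ryw \wedge Rzw)).
A: fails — R00 and R01 but 0 and 1 have no common successor.
B: condition met.
C: fails — Rbc and Rba but c and a have no common successor.
D: fails — Rsu and Rss but u and s have no common successor.
Valid on: B.

B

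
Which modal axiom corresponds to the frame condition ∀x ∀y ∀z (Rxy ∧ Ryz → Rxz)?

The condition is transitivity. The 4 schema □p → □□p defines it.

□p → □□p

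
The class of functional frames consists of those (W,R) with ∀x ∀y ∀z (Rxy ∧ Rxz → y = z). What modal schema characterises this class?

◇q → □q

This is partial functionality; the standard corresponding axiom is CD: ◇q → □q.
Suppose ◇q→□q is valid. Take Rxy, Rxz and set V(q)={y}. Then ◇q at x, so □q at x, so q at z, i.e. z=y.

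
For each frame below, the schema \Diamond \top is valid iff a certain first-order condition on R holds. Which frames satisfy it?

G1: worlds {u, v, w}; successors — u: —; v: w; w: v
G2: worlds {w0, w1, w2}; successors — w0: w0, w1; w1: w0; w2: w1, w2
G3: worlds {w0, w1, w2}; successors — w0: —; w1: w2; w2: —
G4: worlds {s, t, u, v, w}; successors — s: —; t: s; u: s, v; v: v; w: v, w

G2

The schema corresponds to seriality: \forall x \exists y Rxy.
G1: fails — world u has no successor.
G2: condition met.
G3: fails — world w0 has no successor.
G4: fails — world s has no successor.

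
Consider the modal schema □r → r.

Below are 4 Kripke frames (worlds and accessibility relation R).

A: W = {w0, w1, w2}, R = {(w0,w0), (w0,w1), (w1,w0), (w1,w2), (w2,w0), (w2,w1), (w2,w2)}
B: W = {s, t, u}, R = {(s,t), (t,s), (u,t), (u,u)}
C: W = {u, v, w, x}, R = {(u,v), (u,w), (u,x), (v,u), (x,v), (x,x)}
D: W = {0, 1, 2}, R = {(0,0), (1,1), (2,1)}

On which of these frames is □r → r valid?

This is the axiom for reflexivity; its first-order frame correspondent is ∀x Rxx.
A: fails — world w1 does not see itself.
B: fails — world s does not see itself.
C: fails — world u does not see itself.
D: fails — world 2 does not see itself.

none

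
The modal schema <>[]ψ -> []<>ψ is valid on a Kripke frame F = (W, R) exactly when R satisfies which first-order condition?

convergence: forall x forall y forall z (Rxy & Rxz -> exists w (Ryw & Rzw))

This is the .2 axiom.
Its frame correspondent is convergence — forall x forall y forall z (Rxy & Rxz -> exists w (Ryw & Rzw)).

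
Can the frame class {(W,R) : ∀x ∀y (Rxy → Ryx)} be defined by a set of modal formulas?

Yes — defined by q → □◇q

The condition is symmetry. A defining modal formula is q → □◇q.
Suppose q→□◇q is valid. Take Rxy and set V(q)={x}. Then q at x, so □◇q at x, so ◇q at y, so some z with Ryz has q; z=x, i.e. Ryx.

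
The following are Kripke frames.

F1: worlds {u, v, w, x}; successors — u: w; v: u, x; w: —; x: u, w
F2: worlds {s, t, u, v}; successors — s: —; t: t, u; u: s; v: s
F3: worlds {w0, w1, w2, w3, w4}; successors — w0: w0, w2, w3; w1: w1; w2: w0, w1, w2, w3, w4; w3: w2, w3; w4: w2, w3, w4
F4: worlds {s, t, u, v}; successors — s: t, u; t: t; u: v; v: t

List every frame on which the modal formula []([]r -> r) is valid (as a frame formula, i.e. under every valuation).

The schema corresponds to shift-reflexivity: forall x forall y (Rxy -> Ryy).
F1: fails — Rxw but not Rww.
F2: fails — Rtu but not Ruu.
F3: condition met.
F4: fails — Ruv but not Rvv.

F3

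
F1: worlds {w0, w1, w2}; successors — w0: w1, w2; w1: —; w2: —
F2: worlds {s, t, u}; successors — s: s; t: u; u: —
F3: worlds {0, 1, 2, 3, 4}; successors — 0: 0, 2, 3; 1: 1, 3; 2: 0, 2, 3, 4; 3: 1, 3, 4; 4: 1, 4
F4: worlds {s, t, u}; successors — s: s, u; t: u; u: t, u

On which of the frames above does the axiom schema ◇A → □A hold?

F2

The schema corresponds to partial functionality: ∀x ∀y ∀z (Rxy ∧ Rxz → y = z).
F1: fails — w0 sees both w1 and w2.
F2: ✓.
F3: fails — 0 sees both 0 and 2.
F4: fails — s sees both s and u.
Valid on: F2.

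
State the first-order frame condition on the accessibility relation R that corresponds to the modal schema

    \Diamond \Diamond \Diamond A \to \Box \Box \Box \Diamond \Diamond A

\forall x \forall y \forall z ((x R^3 y \wedge x R^3 z) \to \exists w (y = w \wedge z R^2 w))

This is a Sahlqvist (Geach-type) schema ◇^3□^0A → □^3◇^2A.
Minimal-valuation argument: fix x; take any y with xR^3y and any z with xR^3z. Set V(A) to the set of worlds R-reachable from y in exactly 0 steps. Then □^0A holds at y, so the antecedent holds at x; validity forces ◇^2A at z, giving a w with zR^2w and yR^0w.
First-order correspondent: \forall x \forall y \forall z ((x R^3 y \wedge x R^3 z) \to \exists w (y = w \wedge z R^2 w)).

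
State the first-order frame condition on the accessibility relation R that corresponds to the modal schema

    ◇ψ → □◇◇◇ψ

This is a Sahlqvist (Geach-type) schema ◇^1□^0ψ → □^1◇^3ψ.
Minimal-valuation argument: fix x; take any y with xR^1y and any z with xR^1z. Set V(ψ) to the set of worlds R-reachable from y in exactly 0 steps. Then □^0ψ holds at y, so the antecedent holds at x; validity forces ◇^3ψ at z, giving a w with zR^3w and yR^0w.
First-order correspondent: ∀x ∀y ∀z ((xRy ∧ xRz) → ∃w (y = w ∧ zR³w)).

∀x ∀y ∀z ((xRy ∧ xRz) → ∃w (y = w ∧ zR³w))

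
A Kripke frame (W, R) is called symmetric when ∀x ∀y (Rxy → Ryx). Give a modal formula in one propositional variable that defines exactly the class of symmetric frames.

This is symmetry; the standard corresponding axiom is B: p → □◇p.
Suppose p→□◇p is valid. Take Rxy and set V(p)={x}. Then p at x, so □◇p at x, so ◇p at y, so some z with Ryz has p; z=x, i.e. Ryx.

p → □◇p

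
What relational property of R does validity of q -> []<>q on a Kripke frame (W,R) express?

Suppose q→□◇q is valid. Take Rxy and set V(q)={x}. Then q at x, so □◇q at x, so ◇q at y, so some z with Ryz has q; z=x, i.e. Ryx.
Conversely, on a frame with symmetry the schema holds at every world under every valuation.
Frame condition: forall x forall y (Rxy -> Ryx).

symmetry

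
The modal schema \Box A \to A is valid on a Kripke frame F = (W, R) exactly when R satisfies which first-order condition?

This schema is the T axiom.
It corresponds to reflexivity: \forall x Rxx.

reflexivity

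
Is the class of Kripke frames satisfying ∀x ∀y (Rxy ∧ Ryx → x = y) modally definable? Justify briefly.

No — not modally definable

If a class were modally definable it would be closed under surjective bounded morphisms (Goldblatt–Thomason).
The 4-cycle (worlds 0,1,2,3 with 0→1→2→3→0) is antisymmetric. Sending even-indexed worlds to • and odd-indexed worlds to ∘ is a surjective bounded morphism onto the two-world frame with •↔∘, which is not antisymmetric.
Hence antisymmetry is not modally definable.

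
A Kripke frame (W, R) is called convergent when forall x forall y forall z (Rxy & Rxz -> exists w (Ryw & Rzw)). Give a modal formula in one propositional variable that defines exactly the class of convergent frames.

A defining formula is ◇□r → □◇r (the .2 axiom).
Suppose ◇□r→□◇r is valid. Take Rxy, Rxz and set V(r)={w : Ryw}. Then □r at y so ◇□r at x, so □◇r at x, so ◇r at z, giving w with Rzw and Ryw.

◇□r → □◇r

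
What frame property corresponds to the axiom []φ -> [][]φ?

transitivity: forall x forall y forall z (Rxy & Ryz -> Rxz)

This is the 4 axiom.
It corresponds to transitivity: forall x forall y forall z (Rxy & Ryz -> Rxz).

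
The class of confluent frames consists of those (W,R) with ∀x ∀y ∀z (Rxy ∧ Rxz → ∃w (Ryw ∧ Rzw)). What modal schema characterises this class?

◇□p → □◇p

The condition is convergence. The .2 schema ◇□p → □◇p defines it.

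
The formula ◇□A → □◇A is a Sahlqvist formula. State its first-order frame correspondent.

This schema is the .2 axiom.
Its frame correspondent is convergence — ∀x ∀y ∀z (Rxy ∧ Rxz → ∃w (Ryw ∧ Rzw)).

convergence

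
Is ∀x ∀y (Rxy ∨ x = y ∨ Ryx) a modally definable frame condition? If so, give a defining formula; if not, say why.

Modal frame validity is preserved under disjoint unions.
Take 4 disjoint single-world reflexive frames: each is trivially connected, but their disjoint union has 4 worlds with no edge between distinct components, so it is not connected.
So the class is not modally definable.

No — not modally definable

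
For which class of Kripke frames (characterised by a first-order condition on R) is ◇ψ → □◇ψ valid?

Suppose ◇ψ→□◇ψ is valid. Take Rxy, Rxz and set V(ψ)={y}. Then ◇ψ at x, so □◇ψ at x, so ◇ψ at z, so some w with Rzw has ψ; w=y, i.e. Rzy. By symmetry of the argument, Ryz.

the Euclidean property: ∀x ∀y ∀z (Rxy ∧ Rxz → Ryz)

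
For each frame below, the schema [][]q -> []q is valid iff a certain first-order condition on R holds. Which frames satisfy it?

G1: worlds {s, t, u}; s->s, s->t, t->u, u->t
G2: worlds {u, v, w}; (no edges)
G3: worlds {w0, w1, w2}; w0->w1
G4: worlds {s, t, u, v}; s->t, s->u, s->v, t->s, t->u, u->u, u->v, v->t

This is the axiom for density; its first-order frame correspondent is forall x forall y (Rxy -> exists z (Rxz & Rzy)).
G1: fails — Rtu but no z with Rtz and Rzu.
G2: ✓.
G3: fails — Rw0w1 but no z with Rw0z and Rzw1.
G4: fails — Rvt but no z with Rvz and Rzt.

G2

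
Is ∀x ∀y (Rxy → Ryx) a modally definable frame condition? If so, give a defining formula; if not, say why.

This is a Sahlqvist condition; the B axiom p → □◇p defines it.
Suppose p→□◇p is valid. Take Rxy and set V(p)={x}. Then p at x, so □◇p at x, so ◇p at y, so some z with Ryz has p; z=x, i.e. Ryx.

Yes, by p → □◇p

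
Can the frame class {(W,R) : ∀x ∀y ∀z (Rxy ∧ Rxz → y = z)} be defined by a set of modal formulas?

Yes, by ◇r → □r

This is a Sahlqvist condition; the CD axiom ◇r → □r defines it.
Suppose ◇r→□r is valid. Take Rxy, Rxz and set V(r)={y}. Then ◇r at x, so □r at x, so r at z, i.e. z=y.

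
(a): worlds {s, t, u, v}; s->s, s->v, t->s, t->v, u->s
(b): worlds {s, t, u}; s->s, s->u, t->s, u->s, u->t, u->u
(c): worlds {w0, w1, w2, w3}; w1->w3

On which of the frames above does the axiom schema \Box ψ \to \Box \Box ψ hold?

Frame correspondent (Sahlqvist): \forall x \forall y \forall z (Rxy \wedge Ryz \to Rxz) — i.e. transitivity.
(a): fails — Rus and Rsv but not Ruv.
(b): fails — Rts and Rsu but not Rtu.
(c): satisfies the condition.
Valid on: (c).

(c)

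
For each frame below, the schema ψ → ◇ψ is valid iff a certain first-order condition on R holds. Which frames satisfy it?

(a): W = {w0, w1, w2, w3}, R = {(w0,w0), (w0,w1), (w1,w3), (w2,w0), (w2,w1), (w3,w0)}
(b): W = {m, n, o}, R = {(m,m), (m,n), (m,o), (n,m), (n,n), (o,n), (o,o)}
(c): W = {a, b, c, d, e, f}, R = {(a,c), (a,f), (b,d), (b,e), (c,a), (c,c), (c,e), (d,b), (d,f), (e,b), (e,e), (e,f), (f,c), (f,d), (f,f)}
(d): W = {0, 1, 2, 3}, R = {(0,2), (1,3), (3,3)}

This is the axiom for reflexivity; its first-order frame correspondent is ∀x Rxx.
(a): fails — world w1 does not see itself.
(b): holds.
(c): fails — world a does not see itself.
(d): fails — world 0 does not see itself.

(b)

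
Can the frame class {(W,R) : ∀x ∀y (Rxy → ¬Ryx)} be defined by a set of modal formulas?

No — not modally definable

If a class were modally definable it would be closed under surjective bounded morphisms (Goldblatt–Thomason).
The 5-cycle (worlds 0,1,2,3,4 with 0→1→2→3→4→0) is asymmetric. Mapping every world to a single reflexive point • is a surjective bounded morphism, and the reflexive point is not asymmetric (R•• but asymmetry requires ¬R••).
So the class is not modally definable.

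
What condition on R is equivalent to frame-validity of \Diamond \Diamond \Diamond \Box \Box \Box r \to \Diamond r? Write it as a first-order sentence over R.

This is a Sahlqvist (Geach-type) schema ◇^3□^3r → □^0◇^1r.
Minimal-valuation argument: fix x; take any y with xR^3y and any z with xR^0z. Set V(r) to the set of worlds R-reachable from y in exactly 3 steps. Then □^3r holds at y, so the antecedent holds at x; validity forces ◇^1r at z, giving a w with zR^1w and yR^3w.
First-order correspondent: \forall x \forall y (x R^3 y \to \exists w (y R^3 w \wedge xRw)).

\forall x \forall y (x R^3 y \to \exists w (y R^3 w \wedge xRw))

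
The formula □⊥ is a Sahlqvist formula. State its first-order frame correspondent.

□⊥ is valid iff no world has any successor (otherwise □⊥ fails at any world with one).

emptiness of R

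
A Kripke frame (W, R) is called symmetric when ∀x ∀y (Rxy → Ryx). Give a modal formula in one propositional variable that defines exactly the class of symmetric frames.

This is symmetry; the standard corresponding axiom is B: p → □◇p.
Suppose p→□◇p is valid. Take Rxy and set V(p)={x}. Then p at x, so □◇p at x, so ◇p at y, so some z with Ryz has p; z=x, i.e. Ryx.

p → □◇p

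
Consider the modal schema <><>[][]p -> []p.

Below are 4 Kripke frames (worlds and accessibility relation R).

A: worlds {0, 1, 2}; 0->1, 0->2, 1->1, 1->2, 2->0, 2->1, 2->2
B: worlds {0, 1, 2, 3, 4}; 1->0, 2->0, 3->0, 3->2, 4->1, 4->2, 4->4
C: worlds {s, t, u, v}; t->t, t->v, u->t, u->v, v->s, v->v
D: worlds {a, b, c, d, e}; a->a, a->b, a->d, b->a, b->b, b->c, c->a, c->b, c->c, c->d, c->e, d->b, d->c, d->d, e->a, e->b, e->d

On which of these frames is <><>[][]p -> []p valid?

A

The schema corresponds to a generalized confluence (Geach) condition: forall x forall y forall z ((x R^2 y & xRz) -> exists w (y R^2 w & z = w)).
A: satisfies the condition.
B: fails — 3R²0, 3R0 but no w with 0R²w and 0=w.
C: fails — tR²s, tRt but no w with sR²w and t=w.
D: fails — cR²a, cRe but no w with aR²w and e=w.
Valid on: A.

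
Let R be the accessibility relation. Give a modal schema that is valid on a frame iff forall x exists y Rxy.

A defining formula is □r → ◇r (the D axiom).

□r → ◇r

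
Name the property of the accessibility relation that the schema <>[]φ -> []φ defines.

This schema is equivalent to the 5 axiom ◇φ → □◇φ.
It corresponds to the Euclidean property: forall x forall y forall z (Rxy & Rxz -> Ryz).

the Euclidean property: forall x forall y forall z (Rxy & Rxz -> Ryz)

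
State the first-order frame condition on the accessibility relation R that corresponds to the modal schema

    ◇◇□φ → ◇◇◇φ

∀x ∀y (xR²y → ∃w (yRw ∧ xR³w))

This is a Sahlqvist (Geach-type) schema ◇^2□^1φ → □^0◇^3φ.
Minimal-valuation argument: fix x; take any y with xR^2y and any z with xR^0z. Set V(φ) to the set of worlds R-reachable from y in exactly 1 step. Then □^1φ holds at y, so the antecedent holds at x; validity forces ◇^3φ at z, giving a w with zR^3w and yR^1w.
First-order correspondent: ∀x ∀y (xR²y → ∃w (yRw ∧ xR³w)).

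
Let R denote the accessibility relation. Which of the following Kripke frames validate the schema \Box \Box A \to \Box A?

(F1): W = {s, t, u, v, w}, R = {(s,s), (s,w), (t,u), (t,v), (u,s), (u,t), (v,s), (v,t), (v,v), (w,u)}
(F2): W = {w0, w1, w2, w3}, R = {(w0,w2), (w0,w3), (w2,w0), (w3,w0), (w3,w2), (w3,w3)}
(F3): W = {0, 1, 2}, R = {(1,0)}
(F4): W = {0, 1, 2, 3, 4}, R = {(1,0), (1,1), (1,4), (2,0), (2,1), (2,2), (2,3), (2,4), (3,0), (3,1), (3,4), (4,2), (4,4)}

The schema corresponds to density: \forall x \forall y (Rxy \to \exists z (Rxz \wedge Rzy)).
(F1): fails — Rut but no z with Ruz and Rzt.
(F2): fails — Rw2w0 but no z with Rw2z and Rzw0.
(F3): fails — R10 but no z with R1z and Rz0.
(F4): condition met.

(F4)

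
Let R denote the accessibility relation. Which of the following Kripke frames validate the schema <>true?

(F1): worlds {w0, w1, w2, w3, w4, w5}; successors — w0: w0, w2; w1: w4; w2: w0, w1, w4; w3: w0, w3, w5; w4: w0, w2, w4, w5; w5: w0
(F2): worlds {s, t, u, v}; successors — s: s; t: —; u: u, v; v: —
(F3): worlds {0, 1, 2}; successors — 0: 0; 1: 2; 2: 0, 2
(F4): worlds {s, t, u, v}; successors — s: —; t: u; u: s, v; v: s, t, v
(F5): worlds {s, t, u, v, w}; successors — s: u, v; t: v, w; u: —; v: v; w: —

(F1), (F3)

This is the axiom for seriality; its first-order frame correspondent is forall x exists y Rxy.
(F1): satisfies the condition.
(F2): fails — world t has no successor.
(F3): satisfies the condition.
(F4): fails — world s has no successor.
(F5): fails — world u has no successor.
Valid on: (F1), (F3).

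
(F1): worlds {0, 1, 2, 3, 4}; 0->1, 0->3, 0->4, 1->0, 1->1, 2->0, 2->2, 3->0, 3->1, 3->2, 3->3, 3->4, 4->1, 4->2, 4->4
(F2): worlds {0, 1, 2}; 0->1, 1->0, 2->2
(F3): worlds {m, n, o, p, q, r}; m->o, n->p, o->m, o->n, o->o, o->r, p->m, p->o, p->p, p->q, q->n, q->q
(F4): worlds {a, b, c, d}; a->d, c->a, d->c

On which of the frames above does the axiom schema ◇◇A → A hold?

(F2)

This is the axiom for a generalized confluence (Geach) condition; its first-order frame correspondent is ∀x ∀y (xR²y → ∃w (y = w ∧ x = w)).
(F1): fails — 0R²1 but 1 ≠ 0.
(F2): holds.
(F3): fails — mR²n but n ≠ m.
(F4): fails — aR²c but c ≠ a.
Valid on: (F2).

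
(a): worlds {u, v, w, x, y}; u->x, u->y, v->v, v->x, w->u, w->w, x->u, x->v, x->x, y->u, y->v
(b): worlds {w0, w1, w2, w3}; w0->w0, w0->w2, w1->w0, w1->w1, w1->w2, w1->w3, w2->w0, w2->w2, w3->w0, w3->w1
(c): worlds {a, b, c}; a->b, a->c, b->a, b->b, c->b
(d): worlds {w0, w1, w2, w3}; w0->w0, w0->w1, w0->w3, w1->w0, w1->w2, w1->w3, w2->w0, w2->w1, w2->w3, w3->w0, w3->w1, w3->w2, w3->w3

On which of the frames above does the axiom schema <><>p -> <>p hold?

Frame correspondent (Sahlqvist): forall x forall y forall z (Rxy & Ryz -> Rxz) — i.e. transitivity.
(a): fails — Rwu and Rux but not Rwx.
(b): fails — Rw3w1 and Rw1w2 but not Rw3w2.
(c): fails — Rab and Rba but not Raa.
(d): fails — Rw1w2 and Rw2w1 but not Rw1w1.
Valid on no frame.

none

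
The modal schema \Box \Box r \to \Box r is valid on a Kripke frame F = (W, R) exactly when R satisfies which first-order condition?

density: \forall x \forall y (Rxy \to \exists z (Rxz \wedge Rzy))

This schema is the C4 axiom.
Its frame correspondent is density — \forall x \forall y (Rxy \to \exists z (Rxz \wedge Rzy)).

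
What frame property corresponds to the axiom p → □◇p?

Suppose p→□◇p is valid. Take Rxy and set V(p)={x}. Then p at x, so □◇p at x, so ◇p at y, so some z with Ryz has p; z=x, i.e. Ryx.
The converse is a direct semantic check.
Frame condition: ∀x ∀y (Rxy → Ryx).

symmetry: ∀x ∀y (Rxy → Ryx)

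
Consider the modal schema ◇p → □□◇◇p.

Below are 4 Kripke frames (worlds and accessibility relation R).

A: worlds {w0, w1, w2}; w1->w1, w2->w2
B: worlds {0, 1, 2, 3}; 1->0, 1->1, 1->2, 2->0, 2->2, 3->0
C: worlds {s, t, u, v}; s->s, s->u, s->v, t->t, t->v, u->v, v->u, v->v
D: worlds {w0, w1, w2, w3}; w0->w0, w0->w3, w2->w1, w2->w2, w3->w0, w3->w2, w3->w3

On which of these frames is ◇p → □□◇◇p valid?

A

Frame correspondent (Sahlqvist): ∀x ∀y ∀z ((xRy ∧ xR²z) → ∃w (y = w ∧ zR²w)) — i.e. a generalized confluence (Geach) condition.
A: holds.
B: fails — 1R0, 1R²0 but no w with 0=w and 0R²w.
C: fails — sRs, sR²u but no w with s=w and uR²w.
D: fails — w0Rw0, w0R²w2 but no w with w0=w and w2R²w.
Valid on: A.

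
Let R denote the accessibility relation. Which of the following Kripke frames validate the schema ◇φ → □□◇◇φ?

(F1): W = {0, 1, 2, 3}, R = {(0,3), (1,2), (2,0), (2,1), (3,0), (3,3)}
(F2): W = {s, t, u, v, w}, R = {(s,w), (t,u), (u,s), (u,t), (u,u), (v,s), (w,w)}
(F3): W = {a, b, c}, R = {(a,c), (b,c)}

(F3)

This is the axiom for a generalized confluence (Geach) condition; its first-order frame correspondent is ∀x ∀y ∀z ((xRy ∧ xR²z) → ∃w (y = w ∧ zR²w)).
(F1): fails — 1R2, 1R²0 but no w with 2=w and 0R²w.
(F2): fails — tRu, tR²s but no w* with u=w* and sR²w*.
(F3): holds.
Valid on: (F3).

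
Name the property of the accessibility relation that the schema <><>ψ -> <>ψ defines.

This is frame-equivalent to □ψ → □□ψ (substitute ¬ψ for ψ and contrapose).
Suppose □ψ→□□ψ is valid. Take Rxy, Ryz and set V(ψ)={w : Rxw}. Then □ψ at x, so □□ψ at x, so □ψ at y, so ψ at z, i.e. Rxz.
Conversely, any frame satisfying forall x forall y forall z (Rxy & Ryz -> Rxz) validates the schema.
Frame condition: forall x forall y forall z (Rxy & Ryz -> Rxz).

transitivity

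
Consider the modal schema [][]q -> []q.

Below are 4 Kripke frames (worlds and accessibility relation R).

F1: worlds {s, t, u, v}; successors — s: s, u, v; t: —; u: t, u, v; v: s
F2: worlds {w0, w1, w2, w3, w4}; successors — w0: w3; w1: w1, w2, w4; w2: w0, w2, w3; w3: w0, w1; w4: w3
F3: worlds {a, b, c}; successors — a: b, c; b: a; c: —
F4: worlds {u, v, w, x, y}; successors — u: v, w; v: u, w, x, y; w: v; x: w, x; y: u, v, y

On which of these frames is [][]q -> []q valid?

Frame correspondent (Sahlqvist): forall x forall y (Rxy -> exists z (Rxz & Rzy)) — i.e. density.
F1: ✓.
F2: fails — Rw3w0 but no z with Rw3z and Rzw0.
F3: fails — Rac but no z with Raz and Rzc.
F4: fails — Rwv but no z with Rwz and Rzv.
Valid on: F1.

F1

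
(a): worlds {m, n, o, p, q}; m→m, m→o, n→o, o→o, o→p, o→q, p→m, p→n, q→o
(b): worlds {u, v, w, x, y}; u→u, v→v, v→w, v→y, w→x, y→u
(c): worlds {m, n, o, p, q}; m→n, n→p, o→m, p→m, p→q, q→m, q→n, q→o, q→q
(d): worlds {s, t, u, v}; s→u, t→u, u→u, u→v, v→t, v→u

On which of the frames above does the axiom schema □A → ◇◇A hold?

(a), (d)

This is the axiom for a generalized confluence (Geach) condition; its first-order frame correspondent is ∀x ∃w (xRw ∧ xR²w).
(a): condition met.
(b): fails — at w but no t with wRt and wR²t.
(c): fails — at m but no w with mRw and mR²w.
(d): condition met.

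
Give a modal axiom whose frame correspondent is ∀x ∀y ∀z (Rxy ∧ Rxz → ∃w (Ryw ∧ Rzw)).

◇□r → □◇r

A defining formula is ◇□r → □◇r (the .2 axiom).
Suppose ◇□r→□◇r is valid. Take Rxy, Rxz and set V(r)={w : Ryw}. Then □r at y so ◇□r at x, so □◇r at x, so ◇r at z, giving w with Rzw and Ryw.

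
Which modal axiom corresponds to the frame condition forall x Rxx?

□s → s

This is reflexivity; the standard corresponding axiom is T: □s → s.
Suppose □s→s is valid. At any x set V(s)={w : Rxw}. Then □s holds at x, so s holds at x, i.e. Rxx.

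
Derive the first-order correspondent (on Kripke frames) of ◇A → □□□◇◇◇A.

∀x ∀y ∀z ((xRy ∧ xR³z) → ∃w (y = w ∧ zR³w))

This is a Sahlqvist (Geach-type) schema ◇^1□^0A → □^3◇^3A.
Minimal-valuation argument: fix x; take any y with xR^1y and any z with xR^3z. Set V(A) to the set of worlds R-reachable from y in exactly 0 steps. Then □^0A holds at y, so the antecedent holds at x; validity forces ◇^3A at z, giving a w with zR^3w and yR^0w.
First-order correspondent: ∀x ∀y ∀z ((xRy ∧ xR³z) → ∃w (y = w ∧ zR³w)).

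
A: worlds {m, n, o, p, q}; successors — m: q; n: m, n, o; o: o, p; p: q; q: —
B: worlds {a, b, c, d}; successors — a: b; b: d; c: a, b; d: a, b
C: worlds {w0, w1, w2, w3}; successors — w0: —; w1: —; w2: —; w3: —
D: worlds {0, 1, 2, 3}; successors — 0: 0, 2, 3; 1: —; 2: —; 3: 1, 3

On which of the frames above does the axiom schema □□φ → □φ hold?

C, D

Frame correspondent (Sahlqvist): ∀x ∀y (Rxy → ∃z (Rxz ∧ Rzy)) — i.e. density.
A: fails — Rpq but no z with Rpz and Rzq.
B: fails — Rab but no z with Raz and Rzb.
C: holds.
D: holds.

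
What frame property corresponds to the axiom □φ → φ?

Suppose □φ→φ is valid. At any x set V(φ)={w : Rxw}. Then □φ holds at x, so φ holds at x, i.e. Rxx.

Reflexivity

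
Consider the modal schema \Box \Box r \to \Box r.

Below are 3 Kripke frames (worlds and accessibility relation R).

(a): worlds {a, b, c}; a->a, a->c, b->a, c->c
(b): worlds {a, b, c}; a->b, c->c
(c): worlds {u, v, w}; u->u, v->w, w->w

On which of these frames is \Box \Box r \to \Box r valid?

(a), (c)

The schema corresponds to density: \forall x \forall y (Rxy \to \exists z (Rxz \wedge Rzy)).
(a): condition met.
(b): fails — Rab but no z with Raz and Rzb.
(c): condition met.
Valid on: (a), (c).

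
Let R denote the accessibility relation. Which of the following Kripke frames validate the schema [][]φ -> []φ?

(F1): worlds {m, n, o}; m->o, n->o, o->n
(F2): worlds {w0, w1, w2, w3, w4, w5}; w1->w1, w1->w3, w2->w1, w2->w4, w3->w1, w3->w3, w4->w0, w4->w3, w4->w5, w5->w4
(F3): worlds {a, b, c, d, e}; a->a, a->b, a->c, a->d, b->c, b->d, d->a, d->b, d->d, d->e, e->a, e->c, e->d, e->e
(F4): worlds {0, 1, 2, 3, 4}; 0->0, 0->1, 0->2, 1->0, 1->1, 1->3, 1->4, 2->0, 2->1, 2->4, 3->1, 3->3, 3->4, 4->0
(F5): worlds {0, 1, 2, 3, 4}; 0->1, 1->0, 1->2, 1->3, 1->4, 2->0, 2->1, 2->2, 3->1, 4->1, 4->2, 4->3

Frame correspondent (Sahlqvist): forall x forall y (Rxy -> exists z (Rxz & Rzy)) — i.e. density.
(F1): fails — Rno but no z with Rnz and Rzo.
(F2): fails — Rw2w4 but no z with Rw2z and Rzw4.
(F3): fails — Rbc but no z with Rbz and Rzc.
(F4): condition met.
(F5): fails — R31 but no z with R3z and Rz1.

(F4)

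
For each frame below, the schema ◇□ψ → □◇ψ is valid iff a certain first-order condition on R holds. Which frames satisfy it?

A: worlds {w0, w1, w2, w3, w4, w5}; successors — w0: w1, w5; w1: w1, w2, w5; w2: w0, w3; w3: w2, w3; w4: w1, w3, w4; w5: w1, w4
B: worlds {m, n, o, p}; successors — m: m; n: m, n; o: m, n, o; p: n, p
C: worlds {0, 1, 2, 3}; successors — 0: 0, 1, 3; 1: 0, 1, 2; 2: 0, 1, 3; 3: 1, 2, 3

B, C

This is the axiom for convergence; its first-order frame correspondent is ∀x ∀y ∀z (Rxy ∧ Rxz → ∃w (Ryw ∧ Rzw)).
A: fails — Rw1w5 and Rw1w2 but w5 and w2 have no common successor.
B: condition met.
C: condition met.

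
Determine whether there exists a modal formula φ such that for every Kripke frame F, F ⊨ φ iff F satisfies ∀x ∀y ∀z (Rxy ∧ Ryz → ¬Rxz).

Modal frame validity is preserved under surjective bounded morphisms.
The 7-cycle (worlds a,b,c,d,e,f,g with a→b→c→d→e→f→g→a) is intransitive. Mapping every world to a single reflexive point • is a surjective bounded morphism; the reflexive point is not intransitive (R••∧R•• but R••).
Hence intransitivity is not modally definable.

Not definable by any modal formula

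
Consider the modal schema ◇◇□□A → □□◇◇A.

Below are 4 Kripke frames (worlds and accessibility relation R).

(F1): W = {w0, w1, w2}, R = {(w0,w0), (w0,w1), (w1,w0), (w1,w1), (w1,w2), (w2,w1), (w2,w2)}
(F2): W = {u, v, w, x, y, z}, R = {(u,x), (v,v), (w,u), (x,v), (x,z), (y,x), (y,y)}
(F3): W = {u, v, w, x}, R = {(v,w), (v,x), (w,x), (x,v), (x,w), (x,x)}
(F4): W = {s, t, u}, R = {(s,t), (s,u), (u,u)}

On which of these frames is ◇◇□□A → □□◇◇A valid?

(F1), (F3), (F4)

This is the axiom for a generalized confluence (Geach) condition; its first-order frame correspondent is ∀x ∀y ∀z ((xR²y ∧ xR²z) → ∃w (yR²w ∧ zR²w)).
(F1): satisfies the condition.
(F2): fails — uR²v, uR²z but no t with vR²t and zR²t.
(F3): satisfies the condition.
(F4): satisfies the condition.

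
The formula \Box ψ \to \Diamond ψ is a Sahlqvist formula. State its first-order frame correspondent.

seriality

Suppose □ψ→◇ψ is valid. At any x set V(ψ)=W. Then □ψ at x, so ◇ψ at x, so x has a successor.
Conversely, any frame satisfying \forall x \exists y Rxy validates the schema.
Frame condition: \forall x \exists y Rxy.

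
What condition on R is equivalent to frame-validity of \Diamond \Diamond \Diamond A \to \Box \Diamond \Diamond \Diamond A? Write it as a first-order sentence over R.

\forall x \forall y \forall z ((x R^3 y \wedge xRz) \to \exists w (y = w \wedge z R^3 w))

This is a Sahlqvist (Geach-type) schema ◇^3□^0A → □^1◇^3A.
Minimal-valuation argument: fix x; take any y with xR^3y and any z with xR^1z. Set V(A) to the set of worlds R-reachable from y in exactly 0 steps. Then □^0A holds at y, so the antecedent holds at x; validity forces ◇^3A at z, giving a w with zR^3w and yR^0w.
First-order correspondent: \forall x \forall y \forall z ((x R^3 y \wedge xRz) \to \exists w (y = w \wedge z R^3 w)).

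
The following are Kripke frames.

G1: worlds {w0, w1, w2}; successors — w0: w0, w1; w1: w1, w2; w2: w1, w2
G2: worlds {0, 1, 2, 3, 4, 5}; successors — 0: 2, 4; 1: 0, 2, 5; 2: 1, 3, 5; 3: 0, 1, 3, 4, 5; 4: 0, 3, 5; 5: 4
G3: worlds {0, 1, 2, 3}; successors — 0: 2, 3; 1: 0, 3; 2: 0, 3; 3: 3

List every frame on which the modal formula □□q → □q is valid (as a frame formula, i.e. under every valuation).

G1

Frame correspondent (Sahlqvist): ∀x ∀y (Rxy → ∃z (Rxz ∧ Rzy)) — i.e. density.
G1: holds.
G2: fails — R10 but no z with R1z and Rz0.
G3: fails — R10 but no z with R1z and Rz0.
Valid on: G1.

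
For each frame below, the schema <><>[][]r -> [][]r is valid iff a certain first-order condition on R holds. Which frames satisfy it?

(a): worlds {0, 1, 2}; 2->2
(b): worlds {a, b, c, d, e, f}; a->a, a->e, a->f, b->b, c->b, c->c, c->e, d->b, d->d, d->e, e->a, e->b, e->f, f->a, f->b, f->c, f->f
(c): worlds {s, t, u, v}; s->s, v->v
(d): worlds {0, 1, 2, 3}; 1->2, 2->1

The schema corresponds to a generalized confluence (Geach) condition: forall x forall y forall z ((x R^2 y & x R^2 z) -> exists w (y R^2 w & z = w)).
(a): condition met.
(b): fails — aR²b, aR²a but no w with bR²w and a=w.
(c): condition met.
(d): condition met.

(a), (c), (d)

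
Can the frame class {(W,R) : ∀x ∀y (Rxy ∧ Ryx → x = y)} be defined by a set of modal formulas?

Any modally definable frame class is closed under surjective bounded morphisms.
The 6-cycle (worlds w0,w1,w2,w3,w4,w5 with w0→w1→w2→w3→w4→w5→w0) is antisymmetric. Sending even-indexed worlds to a and odd-indexed worlds to b is a surjective bounded morphism onto the two-world frame with a↔b, which is not antisymmetric.
Hence antisymmetry is not modally definable.

Not modally definable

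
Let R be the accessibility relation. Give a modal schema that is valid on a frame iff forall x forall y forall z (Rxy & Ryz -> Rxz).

□s → □□s

The condition is transitivity. The 4 schema □s → □□s defines it.
Suppose □s→□□s is valid. Take Rxy, Ryz and set V(s)={w : Rxw}. Then □s at x, so □□s at x, so □s at y, so s at z, i.e. Rxz.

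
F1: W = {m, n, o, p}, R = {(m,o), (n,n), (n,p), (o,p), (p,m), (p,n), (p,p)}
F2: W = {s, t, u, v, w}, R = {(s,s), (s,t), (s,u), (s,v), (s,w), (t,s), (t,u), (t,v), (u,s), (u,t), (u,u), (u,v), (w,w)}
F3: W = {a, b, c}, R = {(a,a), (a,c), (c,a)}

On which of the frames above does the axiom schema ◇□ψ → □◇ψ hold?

F3

This is the axiom for convergence; its first-order frame correspondent is ∀x ∀y ∀z (Rxy ∧ Rxz → ∃w (Ryw ∧ Rzw)).
F1: fails — Rpm and Rpn but m and n have no common successor.
F2: fails — Rsv and Rsv but v and v have no common successor.
F3: holds.
Valid on: F3.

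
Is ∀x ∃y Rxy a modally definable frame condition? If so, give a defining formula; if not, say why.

Yes, by □q → ◇q

This is a Sahlqvist condition; the D axiom □q → ◇q defines it.
Suppose □q→◇q is valid. At any x set V(q)=W. Then □q at x, so ◇q at x, so x has a successor.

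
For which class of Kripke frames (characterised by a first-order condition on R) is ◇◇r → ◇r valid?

transitivity: ∀x ∀y ∀z (Rxy ∧ Ryz → Rxz)

Replacing r by ¬r and contraposing gives the equivalent schema □r → □□r.
Suppose □r→□□r is valid. Take Rxy, Ryz and set V(r)={w : Rxw}. Then □r at x, so □□r at x, so □r at y, so r at z, i.e. Rxz.
Conversely, on a frame with transitivity the schema holds at every world under every valuation.
Frame condition: ∀x ∀y ∀z (Rxy ∧ Ryz → Rxz).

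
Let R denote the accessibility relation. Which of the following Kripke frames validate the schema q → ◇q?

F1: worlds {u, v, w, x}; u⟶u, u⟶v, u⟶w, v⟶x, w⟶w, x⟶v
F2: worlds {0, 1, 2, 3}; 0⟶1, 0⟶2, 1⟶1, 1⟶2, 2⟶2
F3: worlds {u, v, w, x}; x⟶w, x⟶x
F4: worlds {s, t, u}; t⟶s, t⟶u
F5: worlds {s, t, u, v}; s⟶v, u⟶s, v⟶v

The schema corresponds to reflexivity: ∀x Rxx.
F1: fails — world v does not see itself.
F2: fails — world 0 does not see itself.
F3: fails — world u does not see itself.
F4: fails — world s does not see itself.
F5: fails — world s does not see itself.

none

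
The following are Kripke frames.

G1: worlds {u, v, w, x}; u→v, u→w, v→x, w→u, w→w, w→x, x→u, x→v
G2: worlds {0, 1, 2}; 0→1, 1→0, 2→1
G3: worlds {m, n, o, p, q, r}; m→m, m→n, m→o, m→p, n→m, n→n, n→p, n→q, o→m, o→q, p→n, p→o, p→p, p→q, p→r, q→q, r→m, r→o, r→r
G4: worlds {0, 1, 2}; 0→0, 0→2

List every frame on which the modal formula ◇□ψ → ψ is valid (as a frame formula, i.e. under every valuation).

none

Frame correspondent (Sahlqvist): ∀x ∀y (Rxy → Ryx) — i.e. symmetry.
G1: fails — Ruv but not Rvu.
G2: fails — R21 but not R12.
G3: fails — Rpr but not Rrp.
G4: fails — R02 but not R20.
Valid on no frame.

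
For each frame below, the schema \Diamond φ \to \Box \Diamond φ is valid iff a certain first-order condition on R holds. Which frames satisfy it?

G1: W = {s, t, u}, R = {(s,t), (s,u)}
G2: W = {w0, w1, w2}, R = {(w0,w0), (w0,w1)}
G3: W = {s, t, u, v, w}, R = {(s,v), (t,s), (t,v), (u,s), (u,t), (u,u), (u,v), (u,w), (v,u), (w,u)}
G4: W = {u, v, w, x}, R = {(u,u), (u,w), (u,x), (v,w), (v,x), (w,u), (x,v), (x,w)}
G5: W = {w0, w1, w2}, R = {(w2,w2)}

G5

Frame correspondent (Sahlqvist): \forall x \forall y \forall z (Rxy \wedge Rxz \to Ryz) — i.e. the Euclidean property.
G1: fails — Rsu and Rsu but not Ruu.
G2: fails — Rw0w1 and Rw0w1 but not Rw1w1.
G3: fails — Rsv and Rsv but not Rvv.
G4: fails — Ruw and Ruw but not Rww.
G5: holds.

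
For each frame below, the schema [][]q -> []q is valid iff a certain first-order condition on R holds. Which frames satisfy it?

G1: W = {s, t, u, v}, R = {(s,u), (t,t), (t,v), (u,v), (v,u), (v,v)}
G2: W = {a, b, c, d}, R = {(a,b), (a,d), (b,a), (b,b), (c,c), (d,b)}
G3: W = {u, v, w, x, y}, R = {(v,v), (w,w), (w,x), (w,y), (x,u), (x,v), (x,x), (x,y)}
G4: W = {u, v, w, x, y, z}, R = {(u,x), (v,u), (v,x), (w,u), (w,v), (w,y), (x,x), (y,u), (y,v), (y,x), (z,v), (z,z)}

G3

The schema corresponds to density: forall x forall y (Rxy -> exists z (Rxz & Rzy)).
G1: fails — Rsu but no z with Rsz and Rzu.
G2: fails — Rad but no z with Raz and Rzd.
G3: holds.
G4: fails — Rvu but no t with Rvt and Rtu.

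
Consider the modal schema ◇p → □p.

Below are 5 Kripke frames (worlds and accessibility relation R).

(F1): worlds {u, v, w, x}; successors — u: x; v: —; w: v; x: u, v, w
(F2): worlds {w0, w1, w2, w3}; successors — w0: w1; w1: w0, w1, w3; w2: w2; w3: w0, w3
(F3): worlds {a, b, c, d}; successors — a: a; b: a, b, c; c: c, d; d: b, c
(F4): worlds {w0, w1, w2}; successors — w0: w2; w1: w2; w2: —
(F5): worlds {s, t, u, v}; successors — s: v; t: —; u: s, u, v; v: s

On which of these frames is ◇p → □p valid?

(F4)

This is the axiom for partial functionality; its first-order frame correspondent is ∀x ∀y ∀z (Rxy ∧ Rxz → y = z).
(F1): fails — x sees both u and v.
(F2): fails — w1 sees both w0 and w1.
(F3): fails — b sees both a and b.
(F4): holds.
(F5): fails — u sees both s and u.
Valid on: (F4).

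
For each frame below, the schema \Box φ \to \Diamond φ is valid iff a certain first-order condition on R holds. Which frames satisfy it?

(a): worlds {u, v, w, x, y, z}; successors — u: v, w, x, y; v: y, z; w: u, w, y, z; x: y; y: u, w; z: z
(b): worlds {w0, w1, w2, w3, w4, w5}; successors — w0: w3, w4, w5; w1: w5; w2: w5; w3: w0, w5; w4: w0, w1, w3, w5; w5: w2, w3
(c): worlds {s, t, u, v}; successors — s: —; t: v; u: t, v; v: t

This is the axiom for seriality; its first-order frame correspondent is \forall x \exists y Rxy.
(a): ✓.
(b): ✓.
(c): fails — world s has no successor.

(a), (b)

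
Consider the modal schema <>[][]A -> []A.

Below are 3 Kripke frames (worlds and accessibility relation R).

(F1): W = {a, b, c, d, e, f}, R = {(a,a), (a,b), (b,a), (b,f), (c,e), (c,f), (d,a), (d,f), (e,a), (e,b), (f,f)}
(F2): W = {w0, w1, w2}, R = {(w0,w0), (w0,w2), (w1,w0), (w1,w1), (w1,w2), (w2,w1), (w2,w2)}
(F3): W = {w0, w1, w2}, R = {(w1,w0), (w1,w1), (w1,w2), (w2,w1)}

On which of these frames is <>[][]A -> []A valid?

Frame correspondent (Sahlqvist): forall x forall y forall z ((xRy & xRz) -> exists w (y R^2 w & z = w)) — i.e. a generalized confluence (Geach) condition.
(F1): fails — bRf, bRa but no w with fR²w and a=w.
(F2): satisfies the condition.
(F3): fails — w1Rw0, w1Rw0 but no w with w0R²w and w0=w.

(F2)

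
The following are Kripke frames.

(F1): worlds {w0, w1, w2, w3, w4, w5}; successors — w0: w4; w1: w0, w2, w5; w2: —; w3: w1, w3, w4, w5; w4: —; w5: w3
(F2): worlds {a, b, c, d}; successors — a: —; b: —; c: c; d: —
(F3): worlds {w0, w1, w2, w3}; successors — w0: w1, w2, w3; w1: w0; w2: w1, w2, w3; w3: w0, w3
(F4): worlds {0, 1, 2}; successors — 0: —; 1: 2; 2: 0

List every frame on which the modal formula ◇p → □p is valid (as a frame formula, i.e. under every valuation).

The schema corresponds to partial functionality: ∀x ∀y ∀z (Rxy ∧ Rxz → y = z).
(F1): fails — w1 sees both w0 and w2.
(F2): satisfies the condition.
(F3): fails — w0 sees both w1 and w2.
(F4): satisfies the condition.

(F2), (F4)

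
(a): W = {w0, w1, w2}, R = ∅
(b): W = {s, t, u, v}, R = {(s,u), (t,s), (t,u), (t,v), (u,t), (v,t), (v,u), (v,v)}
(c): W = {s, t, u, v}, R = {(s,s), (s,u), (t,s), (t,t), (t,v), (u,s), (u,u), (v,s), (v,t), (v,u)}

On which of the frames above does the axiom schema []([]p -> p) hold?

Frame correspondent (Sahlqvist): forall x forall y (Rxy -> Ryy) — i.e. shift-reflexivity.
(a): holds.
(b): fails — Rut but not Rtt.
(c): fails — Rtv but not Rvv.
Valid on: (a).

(a)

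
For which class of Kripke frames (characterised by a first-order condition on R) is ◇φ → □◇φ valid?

Suppose ◇φ→□◇φ is valid. Take Rxy, Rxz and set V(φ)={y}. Then ◇φ at x, so □◇φ at x, so ◇φ at z, so some w with Rzw has φ; w=y, i.e. Rzy. By symmetry of the argument, Ryz.

the Euclidean property: ∀x ∀y ∀z (Rxy ∧ Rxz → Ryz)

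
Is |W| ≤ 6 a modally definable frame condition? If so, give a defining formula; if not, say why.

Any modally definable frame class is closed under disjoint unions.
Any modal formula valid on each of 7 disjoint one-world frames is valid on their disjoint union (validity is preserved under disjoint unions). Each one-world frame has |W|=1≤6, but the union has |W|=7.
So no modal formula (or set of formulas) defines exactly the |W|≤6 frames.

Not definable by any modal formula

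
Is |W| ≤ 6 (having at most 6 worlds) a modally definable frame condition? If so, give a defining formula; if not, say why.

If a class were modally definable it would be closed under disjoint unions (Goldblatt–Thomason).
Any modal formula valid on each of 7 disjoint one-world frames is valid on their disjoint union (validity is preserved under disjoint unions). Each one-world frame has |W|=1≤6, but the union has |W|=7.
Hence having at most 6 worlds is not modally definable.

No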